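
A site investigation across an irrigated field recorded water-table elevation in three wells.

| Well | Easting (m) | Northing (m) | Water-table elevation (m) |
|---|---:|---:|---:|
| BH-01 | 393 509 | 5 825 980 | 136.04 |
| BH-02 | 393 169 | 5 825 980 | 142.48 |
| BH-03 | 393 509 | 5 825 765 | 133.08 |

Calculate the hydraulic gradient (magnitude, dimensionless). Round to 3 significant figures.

0.0234

∂h/∂x = (142.48 − 136.04) / (393169 − 393509) = -0.01894
∂h/∂y = (133.08 − 136.04) / (5825765 − 5825980) = +0.01377
|∇h| = √(-0.01894² + 0.01377²) = 0.02342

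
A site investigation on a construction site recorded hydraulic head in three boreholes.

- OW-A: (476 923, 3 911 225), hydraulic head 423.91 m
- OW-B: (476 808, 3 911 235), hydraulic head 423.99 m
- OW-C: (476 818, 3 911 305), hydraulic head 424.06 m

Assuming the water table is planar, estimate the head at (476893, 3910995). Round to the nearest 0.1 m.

423.7 m

Taking OW-A as reference: OW-B−OW-A = (-115, 10, +0.08); OW-C−OW-A = (-105, 80, +0.15).
Determinant of the coordinate differences = (-115)·80 − (-105)·10 = -8150.
∂h/∂x = [(+0.08)·80 − (+0.15)·10] / -8150 = -0.0006012
∂h/∂y = [(-115)·(+0.15) − (-105)·(+0.08)] / -8150 = +0.001086
h(476893, 3910995) = 423.91 + (-0.0006012)·(-30) + (+0.001086)·(-230) = 423.91 +0.018 -0.250 = 423.678 m.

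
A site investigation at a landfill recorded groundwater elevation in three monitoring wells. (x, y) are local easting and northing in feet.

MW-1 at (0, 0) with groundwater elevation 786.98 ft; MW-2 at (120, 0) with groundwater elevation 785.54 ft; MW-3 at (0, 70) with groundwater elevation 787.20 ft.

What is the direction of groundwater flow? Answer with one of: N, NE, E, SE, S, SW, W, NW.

∂h/∂x = (785.54 − 786.98) / (120 − 0) = -0.01200
∂h/∂y = (787.20 − 786.98) / (70 − 0) = +0.003143
Flow = −∇h = (+0.01200 east, -0.003143 north), which points east.

E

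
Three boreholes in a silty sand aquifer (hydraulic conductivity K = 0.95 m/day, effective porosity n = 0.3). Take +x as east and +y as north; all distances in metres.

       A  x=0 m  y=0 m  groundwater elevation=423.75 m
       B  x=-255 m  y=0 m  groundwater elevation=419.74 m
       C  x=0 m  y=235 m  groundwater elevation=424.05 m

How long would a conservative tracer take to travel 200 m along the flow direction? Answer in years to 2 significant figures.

∂h/∂x = (419.74 − 423.75) / (-255 − 0) = +0.01573
∂h/∂y = (424.05 − 423.75) / (235 − 0) = +0.001277
|∇h| = √(0.01573² + 0.001277²) = 0.01578
Seepage velocity v = K·i/n = 0.95 × 0.01578 / 0.3 = 0.04997 m/day.
t = 200 / 0.04997 = 4002 days = 11 years.

11 years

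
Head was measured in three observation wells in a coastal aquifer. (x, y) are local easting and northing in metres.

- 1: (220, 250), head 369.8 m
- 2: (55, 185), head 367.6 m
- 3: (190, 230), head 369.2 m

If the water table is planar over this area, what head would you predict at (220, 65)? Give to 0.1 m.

365.3 m

Taking 1 as reference: 2−1 = (-165, -65, -2.2); 3−1 = (-30, -20, -0.6).
Determinant of the coordinate differences = (-165)·(-20) − (-30)·(-65) = 1350.
∂h/∂x = [(-2.2)·(-20) − (-0.6)·(-65)] / 1350 = +0.003704
∂h/∂y = [(-165)·(-0.6) − (-30)·(-2.2)] / 1350 = +0.02444
h(220, 65) = 369.8 + (+0.003704)·(0) + (+0.02444)·(-185) = 369.8 +0.000 -4.522 = 365.278 m.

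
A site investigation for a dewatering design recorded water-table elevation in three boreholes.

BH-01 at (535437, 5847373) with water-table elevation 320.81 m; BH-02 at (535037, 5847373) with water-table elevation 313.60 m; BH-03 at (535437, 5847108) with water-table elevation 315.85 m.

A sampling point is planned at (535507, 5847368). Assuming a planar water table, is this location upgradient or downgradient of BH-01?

upgradient

∂h/∂x = (313.60 − 320.81) / (535037 − 535437) = +0.01802
∂h/∂y = (315.85 − 320.81) / (5847108 − 5847373) = +0.01872
Head at (535507, 5847368) = 320.81 + (+0.01802)·(70) + (+0.01872)·(-5) = 321.98 m.
That is higher than the 320.81 m at BH-01, so the point is upgradient.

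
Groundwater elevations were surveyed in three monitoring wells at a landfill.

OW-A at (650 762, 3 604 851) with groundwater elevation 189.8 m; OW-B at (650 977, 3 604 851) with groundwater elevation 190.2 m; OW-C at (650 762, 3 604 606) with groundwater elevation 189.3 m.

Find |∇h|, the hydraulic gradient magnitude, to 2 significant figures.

0.0028

∂h/∂x = (190.2 − 189.8) / (650977 − 650762) = +0.001860
∂h/∂y = (189.3 − 189.8) / (3604606 − 3604851) = +0.002041
|∇h| = √(0.001860² + 0.002041²) = 0.002761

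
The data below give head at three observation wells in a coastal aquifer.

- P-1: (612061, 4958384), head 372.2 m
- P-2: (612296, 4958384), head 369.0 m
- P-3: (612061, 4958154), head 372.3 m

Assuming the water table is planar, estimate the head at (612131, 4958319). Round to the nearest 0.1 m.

∂h/∂x = (369.0 − 372.2) / (612296 − 612061) = -0.01362
∂h/∂y = (372.3 − 372.2) / (4958154 − 4958384) = -0.0004348
h(612131, 4958319) = 372.2 + (-0.01362)·(70) + (-0.0004348)·(-65) = 372.2 -0.953 +0.028 = 371.275 m.

371.3 m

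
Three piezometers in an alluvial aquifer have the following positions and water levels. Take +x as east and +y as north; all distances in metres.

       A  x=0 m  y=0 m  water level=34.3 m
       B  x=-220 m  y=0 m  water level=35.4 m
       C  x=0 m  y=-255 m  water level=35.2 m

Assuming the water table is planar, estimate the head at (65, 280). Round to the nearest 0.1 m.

33.0 m

∂h/∂x = (35.4 − 34.3) / (-220 − 0) = -0.005000
∂h/∂y = (35.2 − 34.3) / (-255 − 0) = -0.003529
h(65, 280) = 34.3 + (-0.005000)·(65) + (-0.003529)·(280) = 34.3 -0.325 -0.988 = 32.987 m.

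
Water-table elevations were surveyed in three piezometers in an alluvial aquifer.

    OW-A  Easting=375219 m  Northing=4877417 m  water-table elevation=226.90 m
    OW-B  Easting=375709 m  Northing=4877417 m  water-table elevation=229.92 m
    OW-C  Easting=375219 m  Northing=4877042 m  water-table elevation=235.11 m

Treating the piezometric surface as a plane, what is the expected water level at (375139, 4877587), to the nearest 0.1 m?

∂h/∂x = (229.92 − 226.90) / (375709 − 375219) = +0.006163
∂h/∂y = (235.11 − 226.90) / (4877042 − 4877417) = -0.02189
h(375139, 4877587) = 226.90 + (+0.006163)·(-80) + (-0.02189)·(170) = 226.90 -0.493 -3.722 = 222.685 m.

222.7 m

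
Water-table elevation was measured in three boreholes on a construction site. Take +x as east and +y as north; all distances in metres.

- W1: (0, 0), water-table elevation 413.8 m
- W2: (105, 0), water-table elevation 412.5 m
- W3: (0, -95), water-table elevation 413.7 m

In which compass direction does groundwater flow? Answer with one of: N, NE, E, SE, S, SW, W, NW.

∂h/∂x = (412.5 − 413.8) / (105 − 0) = -0.01238
∂h/∂y = (413.7 − 413.8) / (-95 − 0) = +0.001053
Flow = −∇h = (+0.01238 east, -0.001053 north), which points east.

E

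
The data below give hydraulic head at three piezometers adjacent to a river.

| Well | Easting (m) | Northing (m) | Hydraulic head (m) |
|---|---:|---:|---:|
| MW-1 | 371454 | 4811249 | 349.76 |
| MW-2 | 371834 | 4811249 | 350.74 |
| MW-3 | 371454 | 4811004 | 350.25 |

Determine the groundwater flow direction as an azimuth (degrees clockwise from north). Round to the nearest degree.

308°

∂h/∂x = (350.74 − 349.76) / (371834 − 371454) = +0.002579
∂h/∂y = (350.25 − 349.76) / (4811004 − 4811249) = -0.002000
Flow direction (−∇h) has components (-0.002579 E, +0.002000 N).
Azimuth = atan2(E, N) = atan2(-0.002579, +0.002000) = 307.8° ≈ 308°.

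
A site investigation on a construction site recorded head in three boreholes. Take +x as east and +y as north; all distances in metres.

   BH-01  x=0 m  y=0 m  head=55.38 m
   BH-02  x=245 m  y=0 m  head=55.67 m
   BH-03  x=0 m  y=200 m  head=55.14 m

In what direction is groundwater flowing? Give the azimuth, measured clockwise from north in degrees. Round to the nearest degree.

∂h/∂x = (55.67 − 55.38) / (245 − 0) = +0.001184
∂h/∂y = (55.14 − 55.38) / (200 − 0) = -0.001200
Flow direction (−∇h) has components (-0.001184 E, +0.001200 N).
Azimuth = atan2(E, N) = atan2(-0.001184, +0.001200) = 315.4° ≈ 315°.

315°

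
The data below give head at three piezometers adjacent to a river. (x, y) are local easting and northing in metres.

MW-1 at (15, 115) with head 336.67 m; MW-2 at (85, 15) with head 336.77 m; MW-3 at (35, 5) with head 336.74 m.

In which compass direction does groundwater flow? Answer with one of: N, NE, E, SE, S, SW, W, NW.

With h = a·x + b·y + c and MW-1 as origin, the differences give:
  70·a + (-100)·b = +0.10
  20·a + (-110)·b = +0.07
Eliminate b (×(-110) and ×(-100), subtract): -5700·a = -4.000 → a = ∂h/∂x = +0.0007018
Back-substitute: b = ∂h/∂y = -0.0005088.
Flow = −∇h = (-0.0007018 east, +0.0005088 north), which points northwest.

NW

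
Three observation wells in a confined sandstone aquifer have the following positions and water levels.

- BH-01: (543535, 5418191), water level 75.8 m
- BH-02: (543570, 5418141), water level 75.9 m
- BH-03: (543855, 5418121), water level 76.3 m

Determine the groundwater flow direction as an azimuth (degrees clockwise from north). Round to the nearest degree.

Differences from BH-01: to BH-02 (Δx, Δy, Δh) = (35, -50, +0.1); to BH-03 = (320, -70, +0.5).
Determinant of the coordinate differences = 35·(-70) − 320·(-50) = 13550.
∂h/∂x = [(+0.1)·(-70) − (+0.5)·(-50)] / 13550 = +0.001328
∂h/∂y = [35·(+0.5) − 320·(+0.1)] / 13550 = -0.001070
Flow direction (−∇h) has components (-0.001328 E, +0.001070 N).
Azimuth = atan2(E, N) = atan2(-0.001328, +0.001070) = 308.9° ≈ 309°.

309°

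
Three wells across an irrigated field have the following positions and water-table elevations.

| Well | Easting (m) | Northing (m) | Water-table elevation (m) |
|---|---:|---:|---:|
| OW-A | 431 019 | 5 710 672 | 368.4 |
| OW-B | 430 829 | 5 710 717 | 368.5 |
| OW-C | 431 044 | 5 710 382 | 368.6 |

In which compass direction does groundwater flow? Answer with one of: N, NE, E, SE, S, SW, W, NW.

NE

Three-point gradient (reference OW-A): Δ to OW-B = (-190, 45, +0.1), Δ to OW-C = (25, -290, +0.2).
∂h/∂x = -0.0007040, ∂h/∂y = -0.0007503 (det = 53975).
Flow = −∇h = (+0.0007040 east, +0.0007503 north), which points northeast.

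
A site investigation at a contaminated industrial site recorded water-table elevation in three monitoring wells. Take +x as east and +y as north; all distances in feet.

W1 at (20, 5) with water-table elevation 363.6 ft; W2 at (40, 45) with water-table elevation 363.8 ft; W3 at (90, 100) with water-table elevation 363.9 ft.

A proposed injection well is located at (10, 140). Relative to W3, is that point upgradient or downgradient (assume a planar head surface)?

upgradient

With h = a·x + b·y + c and W1 as origin, the differences give:
  20·a + 40·b = +0.2
  70·a + 95·b = +0.3
Eliminate b (×95 and ×40, subtract): -900·a = 7.00 → a = ∂h/∂x = -0.007778
Back-substitute: b = ∂h/∂y = +0.008889.
Head at (10, 140) = 363.6 + (-0.007778)·(-10) + (+0.008889)·(135) = 364.88 ft.
That is higher than the 363.9 ft at W3, so the point is upgradient.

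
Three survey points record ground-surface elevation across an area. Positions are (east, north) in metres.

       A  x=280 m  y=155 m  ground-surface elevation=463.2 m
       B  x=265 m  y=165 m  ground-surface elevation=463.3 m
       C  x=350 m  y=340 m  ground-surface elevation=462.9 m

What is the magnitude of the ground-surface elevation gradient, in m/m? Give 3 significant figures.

0.00623 m/m

With z = a·x + b·y + c and A as origin, the differences give:
  (-15)·a + 10·b = +0.1
  70·a + 185·b = -0.3
Eliminate b (×185 and ×10, subtract): -3475·a = 21.50 → a = ∂z/∂x = -0.006187
Back-substitute: b = ∂z/∂y = +0.0007194.
|∇f| = √(-0.006187² + 0.0007194²) = 0.006229 m/m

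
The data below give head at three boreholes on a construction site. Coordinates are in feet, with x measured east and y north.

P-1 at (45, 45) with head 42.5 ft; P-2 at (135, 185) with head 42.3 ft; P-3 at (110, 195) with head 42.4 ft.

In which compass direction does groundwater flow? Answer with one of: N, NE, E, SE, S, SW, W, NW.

Differences from P-1: to P-2 (Δx, Δy, Δh) = (90, 140, -0.2); to P-3 = (65, 150, -0.1).
Solve a·Δx + b·Δy = Δh: det = 90·150 − 65·140 = 4400.
∂h/∂x = [(-0.2)·150 − (-0.1)·140] / 4400 = -0.003636
∂h/∂y = [90·(-0.1) − 65·(-0.2)] / 4400 = +0.0009091
Flow = −∇h = (+0.003636 east, -0.0009091 north), which points east.

E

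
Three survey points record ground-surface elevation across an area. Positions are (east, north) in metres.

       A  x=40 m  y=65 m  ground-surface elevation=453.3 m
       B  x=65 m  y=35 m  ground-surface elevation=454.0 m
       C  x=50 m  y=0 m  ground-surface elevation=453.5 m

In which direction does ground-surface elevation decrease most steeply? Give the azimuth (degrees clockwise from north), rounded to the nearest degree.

267°

With z = a·x + b·y + c and A as origin, the differences give:
  25·a + (-30)·b = +0.7
  10·a + (-65)·b = +0.2
Eliminate b (×(-65) and ×(-30), subtract): -1325·a = -39.50 → a = ∂z/∂x = +0.02981
Back-substitute: b = ∂z/∂y = +0.001509.
Steepest decrease is along −∇f: components (-0.02981 E, -0.001509 N).
Azimuth = atan2(-0.02981, -0.001509) = 267.1° ≈ 267°.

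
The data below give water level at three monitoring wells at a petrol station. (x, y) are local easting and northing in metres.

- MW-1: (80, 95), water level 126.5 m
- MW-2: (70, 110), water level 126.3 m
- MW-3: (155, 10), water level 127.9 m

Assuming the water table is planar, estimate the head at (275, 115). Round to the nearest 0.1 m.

129.3 m

Differences from MW-1: to MW-2 (Δx, Δy, Δh) = (-10, 15, -0.2); to MW-3 = (75, -85, +1.4).
Determinant of the coordinate differences = (-10)·(-85) − 75·15 = -275.
∂h/∂x = [(-0.2)·(-85) − (+1.4)·15] / -275 = +0.01455
∂h/∂y = [(-10)·(+1.4) − 75·(-0.2)] / -275 = -0.003636
h(275, 115) = 126.5 + (+0.01455)·(195) + (-0.003636)·(20) = 126.5 +2.836 -0.073 = 129.264 m.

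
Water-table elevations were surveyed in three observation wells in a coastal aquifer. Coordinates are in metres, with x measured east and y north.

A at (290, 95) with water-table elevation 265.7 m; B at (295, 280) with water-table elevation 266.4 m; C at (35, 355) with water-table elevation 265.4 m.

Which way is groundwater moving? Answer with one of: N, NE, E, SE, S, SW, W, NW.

Differences from A: to B (Δx, Δy, Δh) = (5, 185, +0.7); to C = (-255, 260, -0.3).
Solve a·Δx + b·Δy = Δh: det = 5·260 − (-255)·185 = 48475.
∂h/∂x = [(+0.7)·260 − (-0.3)·185] / 48475 = +0.004899
∂h/∂y = [5·(-0.3) − (-255)·(+0.7)] / 48475 = +0.003651
Flow = −∇h = (-0.004899 east, -0.003651 north), which points southwest.

SW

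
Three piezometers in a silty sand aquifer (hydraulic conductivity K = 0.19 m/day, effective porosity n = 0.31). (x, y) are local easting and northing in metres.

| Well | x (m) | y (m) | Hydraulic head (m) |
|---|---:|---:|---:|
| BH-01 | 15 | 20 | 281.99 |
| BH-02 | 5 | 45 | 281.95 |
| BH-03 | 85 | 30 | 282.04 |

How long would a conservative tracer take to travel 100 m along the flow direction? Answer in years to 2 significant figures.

290 years

Taking BH-01 as reference: BH-02−BH-01 = (-10, 25, -0.04); BH-03−BH-01 = (70, 10, +0.05).
Solve a·Δx + b·Δy = Δh: det = (-10)·10 − 70·25 = -1850.
∂h/∂x = [(-0.04)·10 − (+0.05)·25] / -1850 = +0.0008919
∂h/∂y = [(-10)·(+0.05) − 70·(-0.04)] / -1850 = -0.001243
|∇h| = √(0.0008919² + -0.001243²) = 0.00153
Seepage velocity v = K·i/n = 0.19 × 0.00153 / 0.31 = 0.0009377 m/day.
t = 100 / 0.0009377 = 1.066e+05 days = 292 years.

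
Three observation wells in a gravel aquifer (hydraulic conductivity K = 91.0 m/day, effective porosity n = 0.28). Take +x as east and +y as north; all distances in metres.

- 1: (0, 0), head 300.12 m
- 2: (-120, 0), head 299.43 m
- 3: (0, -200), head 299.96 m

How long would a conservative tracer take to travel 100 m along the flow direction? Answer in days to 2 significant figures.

53 days

∂h/∂x = (299.43 − 300.12) / (-120 − 0) = +0.005750
∂h/∂y = (299.96 − 300.12) / (-200 − 0) = +0.0008000
|∇h| = √(0.005750² + 0.0008000²) = 0.005805
Seepage velocity v = K·i/n = 91.0 × 0.005805 / 0.28 = 1.887 m/day.
t = 100 / 1.887 = 52.99 days.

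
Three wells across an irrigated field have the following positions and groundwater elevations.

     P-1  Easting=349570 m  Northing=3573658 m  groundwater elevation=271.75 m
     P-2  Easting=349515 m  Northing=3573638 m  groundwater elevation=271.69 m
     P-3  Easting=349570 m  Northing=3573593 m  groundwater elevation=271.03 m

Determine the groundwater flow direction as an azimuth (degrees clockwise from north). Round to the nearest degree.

With h = a·x + b·y + c and P-1 as origin, the differences give:
  (-55)·a + (-20)·b = -0.06
  0·a + (-65)·b = -0.72
Eliminate b (×(-65) and ×(-20), subtract): 3575·a = -10.500 → a = ∂h/∂x = -0.002937
Back-substitute: b = ∂h/∂y = +0.01108.
Flow direction (−∇h) has components (+0.002937 E, -0.01108 N).
Azimuth = atan2(E, N) = atan2(+0.002937, -0.01108) = 165.1° ≈ 165°.

165°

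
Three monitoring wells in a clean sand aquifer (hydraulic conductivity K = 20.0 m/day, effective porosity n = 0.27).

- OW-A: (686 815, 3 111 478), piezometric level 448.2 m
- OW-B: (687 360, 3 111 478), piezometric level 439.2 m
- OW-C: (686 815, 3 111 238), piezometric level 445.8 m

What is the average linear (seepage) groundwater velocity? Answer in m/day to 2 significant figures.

∂h/∂x = (439.2 − 448.2) / (687360 − 686815) = -0.01651
∂h/∂y = (445.8 − 448.2) / (3111238 − 3111478) = +0.010000
|∇h| = √(-0.01651² + 0.010000²) = 0.0193
Seepage velocity v = K·i/n = 20.0 × 0.0193 / 0.27 = 1.43 m/day.

1.4 m/day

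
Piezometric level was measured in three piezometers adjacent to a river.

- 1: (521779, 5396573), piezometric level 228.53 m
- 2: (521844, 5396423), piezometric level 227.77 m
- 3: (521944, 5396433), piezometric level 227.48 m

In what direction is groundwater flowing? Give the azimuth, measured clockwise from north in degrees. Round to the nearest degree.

With h = a·x + b·y + c and 1 as origin, the differences give:
  65·a + (-150)·b = -0.76
  165·a + (-140)·b = -1.05
Eliminate b (×(-140) and ×(-150), subtract): 15650·a = -51.100 → a = ∂h/∂x = -0.003265
Back-substitute: b = ∂h/∂y = +0.003652.
Flow direction (−∇h) has components (+0.003265 E, -0.003652 N).
Azimuth = atan2(E, N) = atan2(+0.003265, -0.003652) = 138.2° ≈ 138°.

138°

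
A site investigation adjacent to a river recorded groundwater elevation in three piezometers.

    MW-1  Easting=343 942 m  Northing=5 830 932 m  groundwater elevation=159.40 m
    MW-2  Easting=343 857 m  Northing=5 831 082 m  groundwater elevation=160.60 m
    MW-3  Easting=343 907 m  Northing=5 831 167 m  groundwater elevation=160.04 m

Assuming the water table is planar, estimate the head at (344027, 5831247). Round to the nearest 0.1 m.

Three-point gradient (reference MW-1): Δ to MW-2 = (-85, 150, +1.20), Δ to MW-3 = (-35, 235, +0.64).
∂h/∂x = -0.01263, ∂h/∂y = +0.0008421 (det = -14725).
h(344027, 5831247) = 159.40 + (-0.01263)·(85) + (+0.0008421)·(315) = 159.40 -1.074 +0.265 = 158.592 m.

158.6 m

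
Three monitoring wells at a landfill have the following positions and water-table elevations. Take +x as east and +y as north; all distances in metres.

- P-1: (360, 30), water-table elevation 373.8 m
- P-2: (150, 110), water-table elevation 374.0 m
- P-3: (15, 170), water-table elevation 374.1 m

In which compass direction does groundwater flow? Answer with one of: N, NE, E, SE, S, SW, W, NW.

NE

Taking P-1 as reference: P-2−P-1 = (-210, 80, +0.2); P-3−P-1 = (-345, 140, +0.3).
Solve a·Δx + b·Δy = Δh: det = (-210)·140 − (-345)·80 = -1800.
∂h/∂x = [(+0.2)·140 − (+0.3)·80] / -1800 = -0.002222
∂h/∂y = [(-210)·(+0.3) − (-345)·(+0.2)] / -1800 = -0.003333
Flow = −∇h = (+0.002222 east, +0.003333 north), which points northeast.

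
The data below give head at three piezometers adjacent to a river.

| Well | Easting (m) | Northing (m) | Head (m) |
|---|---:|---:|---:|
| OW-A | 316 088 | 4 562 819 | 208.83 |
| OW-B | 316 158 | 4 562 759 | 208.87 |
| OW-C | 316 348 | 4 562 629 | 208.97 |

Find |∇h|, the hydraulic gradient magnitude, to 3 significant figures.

0.000435

Three-point gradient (reference OW-A): Δ to OW-B = (70, -60, +0.04), Δ to OW-C = (260, -190, +0.14).
∂h/∂x = +0.0003478, ∂h/∂y = -0.0002609 (det = 2300).
|∇h| = √(0.0003478² + -0.0002609²) = 0.0004348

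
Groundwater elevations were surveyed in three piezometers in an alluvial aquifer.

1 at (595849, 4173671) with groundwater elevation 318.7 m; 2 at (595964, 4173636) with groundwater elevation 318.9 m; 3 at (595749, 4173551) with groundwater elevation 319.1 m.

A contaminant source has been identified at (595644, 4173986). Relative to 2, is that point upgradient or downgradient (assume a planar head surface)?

downgradient

Three-point gradient (reference 1): Δ to 2 = (115, -35, +0.2), Δ to 3 = (-100, -120, +0.4).
∂h/∂x = +0.0005780, ∂h/∂y = -0.003815 (det = -17300).
Head at (595644, 4173986) = 318.7 + (+0.0005780)·(-205) + (-0.003815)·(315) = 317.38 m.
That is lower than the 318.9 m at 2, so the point is downgradient.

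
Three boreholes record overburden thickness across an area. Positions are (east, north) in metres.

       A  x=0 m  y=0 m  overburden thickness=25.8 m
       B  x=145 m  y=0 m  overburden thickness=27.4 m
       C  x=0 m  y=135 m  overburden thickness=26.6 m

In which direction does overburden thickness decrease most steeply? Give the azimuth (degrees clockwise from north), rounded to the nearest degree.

∂d/∂x = (27.4 − 25.8) / (145 − 0) = +0.01103
∂d/∂y = (26.6 − 25.8) / (135 − 0) = +0.005926
Steepest decrease is along −∇f: components (-0.01103 E, -0.005926 N).
Azimuth = atan2(-0.01103, -0.005926) = 241.8° ≈ 242°.

242°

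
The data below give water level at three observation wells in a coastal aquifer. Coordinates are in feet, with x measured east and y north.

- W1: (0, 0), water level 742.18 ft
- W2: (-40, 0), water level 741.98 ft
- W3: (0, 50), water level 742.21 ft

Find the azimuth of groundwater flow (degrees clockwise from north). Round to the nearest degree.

∂h/∂x = (741.98 − 742.18) / (-40 − 0) = +0.005000
∂h/∂y = (742.21 − 742.18) / (50 − 0) = +0.0006000
Flow direction (−∇h) has components (-0.005000 E, -0.0006000 N).
Azimuth = atan2(E, N) = atan2(-0.005000, -0.0006000) = 263.2° ≈ 263°.

263°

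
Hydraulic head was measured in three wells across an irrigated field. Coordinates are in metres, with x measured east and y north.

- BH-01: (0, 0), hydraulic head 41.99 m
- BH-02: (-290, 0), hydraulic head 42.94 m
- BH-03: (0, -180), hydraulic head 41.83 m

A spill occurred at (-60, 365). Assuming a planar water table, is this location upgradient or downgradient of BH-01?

upgradient

∂h/∂x = (42.94 − 41.99) / (-290 − 0) = -0.003276
∂h/∂y = (41.83 − 41.99) / (-180 − 0) = +0.0008889
Head at (-60, 365) = 41.99 + (-0.003276)·(-60) + (+0.0008889)·(365) = 42.51 m.
That is higher than the 41.99 m at BH-01, so the point is upgradient.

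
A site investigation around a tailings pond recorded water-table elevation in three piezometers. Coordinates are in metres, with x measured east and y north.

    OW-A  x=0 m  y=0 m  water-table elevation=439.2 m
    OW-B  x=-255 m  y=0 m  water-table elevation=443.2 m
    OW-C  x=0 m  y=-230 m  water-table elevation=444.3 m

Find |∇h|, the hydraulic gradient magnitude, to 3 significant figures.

0.0272

∂h/∂x = (443.2 − 439.2) / (-255 − 0) = -0.01569
∂h/∂y = (444.3 − 439.2) / (-230 − 0) = -0.02217
|∇h| = √(-0.01569² + -0.02217²) = 0.02716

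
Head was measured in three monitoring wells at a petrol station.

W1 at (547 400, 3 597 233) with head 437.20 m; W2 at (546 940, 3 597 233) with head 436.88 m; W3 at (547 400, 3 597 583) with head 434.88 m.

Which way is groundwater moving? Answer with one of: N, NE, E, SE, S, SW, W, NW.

∂h/∂x = (436.88 − 437.20) / (546940 − 547400) = +0.0006957
∂h/∂y = (434.88 − 437.20) / (3597583 − 3597233) = -0.006629
Flow = −∇h = (-0.0006957 east, +0.006629 north), which points north.

N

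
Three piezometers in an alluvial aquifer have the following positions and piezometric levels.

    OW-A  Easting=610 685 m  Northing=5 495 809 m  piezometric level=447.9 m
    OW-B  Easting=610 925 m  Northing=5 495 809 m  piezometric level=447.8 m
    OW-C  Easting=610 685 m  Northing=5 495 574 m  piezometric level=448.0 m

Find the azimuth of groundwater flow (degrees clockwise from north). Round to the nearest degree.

∂h/∂x = (447.8 − 447.9) / (610925 − 610685) = -0.0004167
∂h/∂y = (448.0 − 447.9) / (5495574 − 5495809) = -0.0004255
Flow direction (−∇h) has components (+0.0004167 E, +0.0004255 N).
Azimuth = atan2(E, N) = atan2(+0.0004167, +0.0004255) = 44.4° ≈ 044°.

044°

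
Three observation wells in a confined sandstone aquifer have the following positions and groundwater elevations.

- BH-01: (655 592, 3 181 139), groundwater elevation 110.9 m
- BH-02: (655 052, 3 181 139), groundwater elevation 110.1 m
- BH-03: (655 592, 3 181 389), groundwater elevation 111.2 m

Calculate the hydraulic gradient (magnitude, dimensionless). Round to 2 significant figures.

0.0019

∂h/∂x = (110.1 − 110.9) / (655052 − 655592) = +0.001481
∂h/∂y = (111.2 − 110.9) / (3181389 − 3181139) = +0.001200
|∇h| = √(0.001481² + 0.001200²) = 0.001906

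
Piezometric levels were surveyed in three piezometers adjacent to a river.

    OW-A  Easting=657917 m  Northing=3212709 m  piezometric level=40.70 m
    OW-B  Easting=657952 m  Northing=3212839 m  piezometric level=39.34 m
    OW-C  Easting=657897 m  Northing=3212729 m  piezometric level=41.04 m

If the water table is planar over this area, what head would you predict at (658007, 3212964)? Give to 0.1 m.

Differences from OW-A: to OW-B (Δx, Δy, Δh) = (35, 130, -1.36); to OW-C = (-20, 20, +0.34).
Solve a·Δx + b·Δy = Δh: det = 35·20 − (-20)·130 = 3300.
∂h/∂x = [(-1.36)·20 − (+0.34)·130] / 3300 = -0.02164
∂h/∂y = [35·(+0.34) − (-20)·(-1.36)] / 3300 = -0.004636
h(658007, 3212964) = 40.70 + (-0.02164)·(90) + (-0.004636)·(255) = 40.70 -1.947 -1.182 = 37.570 m.

37.6 m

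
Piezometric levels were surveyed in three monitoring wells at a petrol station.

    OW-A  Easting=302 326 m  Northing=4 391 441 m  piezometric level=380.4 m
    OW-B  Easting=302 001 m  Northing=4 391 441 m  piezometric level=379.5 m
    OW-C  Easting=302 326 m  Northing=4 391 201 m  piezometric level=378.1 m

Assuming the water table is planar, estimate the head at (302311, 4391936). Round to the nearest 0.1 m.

∂h/∂x = (379.5 − 380.4) / (302001 − 302326) = +0.002769
∂h/∂y = (378.1 − 380.4) / (4391201 − 4391441) = +0.009583
h(302311, 4391936) = 380.4 + (+0.002769)·(-15) + (+0.009583)·(495) = 380.4 -0.042 +4.744 = 385.102 m.

385.1 m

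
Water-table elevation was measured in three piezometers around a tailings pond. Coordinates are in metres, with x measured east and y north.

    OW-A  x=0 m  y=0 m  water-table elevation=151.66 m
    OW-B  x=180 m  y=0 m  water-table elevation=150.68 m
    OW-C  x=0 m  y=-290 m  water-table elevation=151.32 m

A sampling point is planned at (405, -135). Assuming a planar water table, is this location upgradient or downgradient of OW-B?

downgradient

∂h/∂x = (150.68 − 151.66) / (180 − 0) = -0.005444
∂h/∂y = (151.32 − 151.66) / (-290 − 0) = +0.001172
Head at (405, -135) = 151.66 + (-0.005444)·(405) + (+0.001172)·(-135) = 149.30 m.
That is lower than the 150.68 m at OW-B, so the point is downgradient.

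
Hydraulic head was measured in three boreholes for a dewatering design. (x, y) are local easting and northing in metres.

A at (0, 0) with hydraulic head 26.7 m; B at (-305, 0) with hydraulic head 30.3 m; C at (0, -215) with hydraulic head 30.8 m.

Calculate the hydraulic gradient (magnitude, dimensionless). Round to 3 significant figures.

0.0224

∂h/∂x = (30.3 − 26.7) / (-305 − 0) = -0.01180
∂h/∂y = (30.8 − 26.7) / (-215 − 0) = -0.01907
|∇h| = √(-0.01180² + -0.01907²) = 0.02243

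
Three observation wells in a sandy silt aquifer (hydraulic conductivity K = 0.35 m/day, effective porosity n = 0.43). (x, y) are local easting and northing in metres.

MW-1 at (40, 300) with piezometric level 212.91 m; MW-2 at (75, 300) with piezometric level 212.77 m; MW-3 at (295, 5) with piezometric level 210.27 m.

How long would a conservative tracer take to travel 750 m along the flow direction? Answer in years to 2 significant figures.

With h = a·x + b·y + c and MW-1 as origin, the differences give:
  35·a + 0·b = -0.14
  255·a + (-295)·b = -2.64
Eliminate b (×(-295) and ×0, subtract): -10325·a = 41.300 → a = ∂h/∂x = -0.004000
Back-substitute: b = ∂h/∂y = +0.005492.
|∇h| = √(-0.004000² + 0.005492²) = 0.006794
Seepage velocity v = K·i/n = 0.35 × 0.006794 / 0.43 = 0.00553 m/day.
t = 750 / 0.00553 = 1.356e+05 days = 371 years.

370 years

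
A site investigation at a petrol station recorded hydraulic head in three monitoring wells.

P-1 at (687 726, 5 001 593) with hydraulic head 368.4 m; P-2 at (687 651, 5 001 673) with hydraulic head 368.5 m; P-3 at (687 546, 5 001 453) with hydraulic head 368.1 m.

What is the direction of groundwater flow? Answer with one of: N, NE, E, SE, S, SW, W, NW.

S

Taking P-1 as reference: P-2−P-1 = (-75, 80, +0.1); P-3−P-1 = (-180, -140, -0.3).
Determinant of the coordinate differences = (-75)·(-140) − (-180)·80 = 24900.
∂h/∂x = [(+0.1)·(-140) − (-0.3)·80] / 24900 = +0.0004016
∂h/∂y = [(-75)·(-0.3) − (-180)·(+0.1)] / 24900 = +0.001627
Flow = −∇h = (-0.0004016 east, -0.001627 north), which points south.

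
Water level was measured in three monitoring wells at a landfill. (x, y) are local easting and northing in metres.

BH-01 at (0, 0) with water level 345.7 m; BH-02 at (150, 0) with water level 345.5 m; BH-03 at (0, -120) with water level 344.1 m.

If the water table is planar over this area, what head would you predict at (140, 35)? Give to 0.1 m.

346.0 m

∂h/∂x = (345.5 − 345.7) / (150 − 0) = -0.001333
∂h/∂y = (344.1 − 345.7) / (-120 − 0) = +0.01333
h(140, 35) = 345.7 + (-0.001333)·(140) + (+0.01333)·(35) = 345.7 -0.187 +0.467 = 345.980 m.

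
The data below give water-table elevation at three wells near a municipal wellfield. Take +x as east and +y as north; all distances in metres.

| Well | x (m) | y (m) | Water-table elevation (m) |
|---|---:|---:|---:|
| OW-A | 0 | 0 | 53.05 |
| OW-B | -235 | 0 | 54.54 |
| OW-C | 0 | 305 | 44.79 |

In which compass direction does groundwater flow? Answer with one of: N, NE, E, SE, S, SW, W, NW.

∂h/∂x = (54.54 − 53.05) / (-235 − 0) = -0.006340
∂h/∂y = (44.79 − 53.05) / (305 − 0) = -0.02708
Flow = −∇h = (+0.006340 east, +0.02708 north), which points north.

N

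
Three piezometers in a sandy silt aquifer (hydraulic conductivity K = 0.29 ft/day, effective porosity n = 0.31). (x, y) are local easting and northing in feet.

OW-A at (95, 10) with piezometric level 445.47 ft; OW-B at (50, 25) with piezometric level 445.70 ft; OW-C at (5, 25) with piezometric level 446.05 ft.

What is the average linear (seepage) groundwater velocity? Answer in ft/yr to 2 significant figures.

Differences from OW-A: to OW-B (Δx, Δy, Δh) = (-45, 15, +0.23); to OW-C = (-90, 15, +0.58).
Determinant of the coordinate differences = (-45)·15 − (-90)·15 = 675.
∂h/∂x = [(+0.23)·15 − (+0.58)·15] / 675 = -0.007778
∂h/∂y = [(-45)·(+0.58) − (-90)·(+0.23)] / 675 = -0.008000
|∇h| = √(-0.007778² + -0.008000²) = 0.01116
Seepage velocity v = K·i/n = 0.29 × 0.01116 / 0.31 = 0.01044 ft/day = 3.813 ft/yr.

3.8 ft/yr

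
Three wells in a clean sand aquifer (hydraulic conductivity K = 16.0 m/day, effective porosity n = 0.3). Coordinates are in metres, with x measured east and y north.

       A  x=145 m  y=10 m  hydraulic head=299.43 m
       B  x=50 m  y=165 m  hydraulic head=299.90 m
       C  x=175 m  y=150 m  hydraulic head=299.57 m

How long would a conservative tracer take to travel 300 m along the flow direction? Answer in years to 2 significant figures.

5.3 years

Three-point gradient (reference A): Δ to B = (-95, 155, +0.47), Δ to C = (30, 140, +0.14).
∂h/∂x = -0.002457, ∂h/∂y = +0.001526 (det = -17950).
|∇h| = √(-0.002457² + 0.001526²) = 0.002892
Seepage velocity v = K·i/n = 16.0 × 0.002892 / 0.3 = 0.1542 m/day.
t = 300 / 0.1542 = 1946 days = 5.33 years.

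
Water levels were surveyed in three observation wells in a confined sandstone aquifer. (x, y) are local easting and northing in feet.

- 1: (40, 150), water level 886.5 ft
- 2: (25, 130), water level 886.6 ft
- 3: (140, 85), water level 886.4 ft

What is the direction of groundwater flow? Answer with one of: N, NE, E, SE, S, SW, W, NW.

NE

Three-point gradient (reference 1): Δ to 2 = (-15, -20, +0.1), Δ to 3 = (100, -65, -0.1).
∂h/∂x = -0.002857, ∂h/∂y = -0.002857 (det = 2975).
Flow = −∇h = (+0.002857 east, +0.002857 north), which points northeast.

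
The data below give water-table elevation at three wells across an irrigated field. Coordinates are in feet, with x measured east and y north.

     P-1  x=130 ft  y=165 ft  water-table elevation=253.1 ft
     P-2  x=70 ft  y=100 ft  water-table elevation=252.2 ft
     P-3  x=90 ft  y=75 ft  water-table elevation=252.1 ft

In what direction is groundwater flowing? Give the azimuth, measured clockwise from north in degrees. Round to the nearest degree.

214°

Three-point gradient (reference P-1): Δ to P-2 = (-60, -65, -0.9), Δ to P-3 = (-40, -90, -1.0).
∂h/∂x = +0.005714, ∂h/∂y = +0.008571 (det = 2800).
Flow direction (−∇h) has components (-0.005714 E, -0.008571 N).
Azimuth = atan2(E, N) = atan2(-0.005714, -0.008571) = 213.7° ≈ 214°.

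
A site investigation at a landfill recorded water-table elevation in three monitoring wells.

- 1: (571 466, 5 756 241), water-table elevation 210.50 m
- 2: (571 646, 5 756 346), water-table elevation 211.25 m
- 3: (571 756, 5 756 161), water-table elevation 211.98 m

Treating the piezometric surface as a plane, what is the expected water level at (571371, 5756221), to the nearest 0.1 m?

Three-point gradient (reference 1): Δ to 2 = (180, 105, +0.75), Δ to 3 = (290, -80, +1.48).
∂h/∂x = +0.004803, ∂h/∂y = -0.001090 (det = -44850).
h(571371, 5756221) = 210.50 + (+0.004803)·(-95) + (-0.001090)·(-20) = 210.50 -0.456 +0.022 = 210.066 m.

210.1 m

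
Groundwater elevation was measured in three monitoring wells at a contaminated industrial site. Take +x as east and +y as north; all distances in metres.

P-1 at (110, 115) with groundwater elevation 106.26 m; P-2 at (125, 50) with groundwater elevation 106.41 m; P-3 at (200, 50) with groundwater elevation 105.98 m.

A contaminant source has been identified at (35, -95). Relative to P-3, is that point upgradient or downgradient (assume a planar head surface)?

upgradient

Differences from P-1: to P-2 (Δx, Δy, Δh) = (15, -65, +0.15); to P-3 = (90, -65, -0.28).
Determinant of the coordinate differences = 15·(-65) − 90·(-65) = 4875.
∂h/∂x = [(+0.15)·(-65) − (-0.28)·(-65)] / 4875 = -0.005733
∂h/∂y = [15·(-0.28) − 90·(+0.15)] / 4875 = -0.003631
Head at (35, -95) = 106.26 + (-0.005733)·(-75) + (-0.003631)·(-210) = 107.45 m.
That is higher than the 105.98 m at P-3, so the point is upgradient.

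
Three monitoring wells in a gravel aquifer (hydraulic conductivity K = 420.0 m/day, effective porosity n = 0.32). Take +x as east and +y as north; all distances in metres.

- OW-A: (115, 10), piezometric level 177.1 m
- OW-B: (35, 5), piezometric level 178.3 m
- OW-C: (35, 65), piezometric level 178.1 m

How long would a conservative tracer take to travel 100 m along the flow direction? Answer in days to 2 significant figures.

With h = a·x + b·y + c and OW-A as origin, the differences give:
  (-80)·a + (-5)·b = +1.2
  (-80)·a + 55·b = +1.0
Eliminate b (×55 and ×(-5), subtract): -4800·a = 71.00 → a = ∂h/∂x = -0.01479
Back-substitute: b = ∂h/∂y = -0.003333.
|∇h| = √(-0.01479² + -0.003333²) = 0.01516
Seepage velocity v = K·i/n = 420.0 × 0.01516 / 0.32 = 19.9 m/day.
t = 100 / 19.9 = 5.025 days.

5.0 days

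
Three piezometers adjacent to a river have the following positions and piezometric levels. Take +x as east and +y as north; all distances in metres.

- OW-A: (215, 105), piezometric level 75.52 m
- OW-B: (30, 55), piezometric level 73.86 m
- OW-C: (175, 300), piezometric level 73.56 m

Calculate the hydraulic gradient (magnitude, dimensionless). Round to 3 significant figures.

0.0135

Three-point gradient (reference OW-A): Δ to OW-B = (-185, -50, -1.66), Δ to OW-C = (-40, 195, -1.96).
∂h/∂x = +0.01108, ∂h/∂y = -0.007779 (det = -38075).
|∇h| = √(0.01108² + -0.007779²) = 0.01354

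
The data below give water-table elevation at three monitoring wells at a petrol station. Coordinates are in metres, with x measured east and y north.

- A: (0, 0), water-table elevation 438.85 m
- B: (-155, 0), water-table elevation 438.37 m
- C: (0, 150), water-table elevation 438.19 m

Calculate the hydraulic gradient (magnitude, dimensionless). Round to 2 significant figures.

0.0054

∂h/∂x = (438.37 − 438.85) / (-155 − 0) = +0.003097
∂h/∂y = (438.19 − 438.85) / (150 − 0) = -0.004400
|∇h| = √(0.003097² + -0.004400²) = 0.005381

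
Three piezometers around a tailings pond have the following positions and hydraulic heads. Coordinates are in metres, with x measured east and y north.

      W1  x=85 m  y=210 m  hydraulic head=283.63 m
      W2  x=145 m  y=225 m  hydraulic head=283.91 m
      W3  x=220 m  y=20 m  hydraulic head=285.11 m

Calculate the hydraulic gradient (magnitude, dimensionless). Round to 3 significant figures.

0.00678

Differences from W1: to W2 (Δx, Δy, Δh) = (60, 15, +0.28); to W3 = (135, -190, +1.48).
Solve a·Δx + b·Δy = Δh: det = 60·(-190) − 135·15 = -13425.
∂h/∂x = [(+0.28)·(-190) − (+1.48)·15] / -13425 = +0.005616
∂h/∂y = [60·(+1.48) − 135·(+0.28)] / -13425 = -0.003799
|∇h| = √(0.005616² + -0.003799²) = 0.00678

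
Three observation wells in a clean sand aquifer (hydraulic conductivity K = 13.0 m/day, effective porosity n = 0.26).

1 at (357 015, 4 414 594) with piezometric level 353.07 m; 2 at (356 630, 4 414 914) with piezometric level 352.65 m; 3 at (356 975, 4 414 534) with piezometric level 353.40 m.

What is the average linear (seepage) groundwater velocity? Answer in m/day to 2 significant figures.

0.23 m/day

With h = a·x + b·y + c and 1 as origin, the differences give:
  (-385)·a + 320·b = -0.42
  (-40)·a + (-60)·b = +0.33
Eliminate b (×(-60) and ×320, subtract): 35900·a = -80.400 → a = ∂h/∂x = -0.002240
Back-substitute: b = ∂h/∂y = -0.004007.
|∇h| = √(-0.002240² + -0.004007²) = 0.004591
Seepage velocity v = K·i/n = 13.0 × 0.004591 / 0.26 = 0.2295 m/day.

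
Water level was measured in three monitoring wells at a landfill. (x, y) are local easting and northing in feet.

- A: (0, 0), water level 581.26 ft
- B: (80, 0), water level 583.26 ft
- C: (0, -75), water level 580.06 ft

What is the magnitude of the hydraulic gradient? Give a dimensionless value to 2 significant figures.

∂h/∂x = (583.26 − 581.26) / (80 − 0) = +0.02500
∂h/∂y = (580.06 − 581.26) / (-75 − 0) = +0.01600
|∇h| = √(0.02500² + 0.01600²) = 0.02968

0.030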